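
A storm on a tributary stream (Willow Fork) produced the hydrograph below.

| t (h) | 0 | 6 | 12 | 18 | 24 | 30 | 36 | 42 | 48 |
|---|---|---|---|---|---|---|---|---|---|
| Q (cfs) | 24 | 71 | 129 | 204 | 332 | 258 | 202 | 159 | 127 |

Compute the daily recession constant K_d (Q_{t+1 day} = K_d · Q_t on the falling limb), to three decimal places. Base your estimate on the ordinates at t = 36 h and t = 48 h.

Between t = 36 h and t = 48 h the flow falls from 202 to 127 cfs over 2×6 h = 12 h.
Per-interval ratio K = (127/202)^(1/2) = 0.7929; K_d = K^(24/6) = 0.395.

K_d ≈ 0.395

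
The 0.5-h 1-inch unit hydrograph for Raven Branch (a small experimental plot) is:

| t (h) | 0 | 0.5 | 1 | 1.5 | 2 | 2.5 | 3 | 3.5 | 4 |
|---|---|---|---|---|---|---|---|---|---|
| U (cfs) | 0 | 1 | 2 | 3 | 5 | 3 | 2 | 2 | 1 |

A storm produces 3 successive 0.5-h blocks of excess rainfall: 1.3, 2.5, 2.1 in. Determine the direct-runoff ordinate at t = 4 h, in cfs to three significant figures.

By discrete convolution, Q_j = Σ (P_i / 1 in) · U_{j−i}.
At t = 4 h (j=8): Q = (1.3/1)·1 + (2.5/1)·2 + (2.1/1)·2 = 10.5 cfs.

Q ≈ 10.5 cfs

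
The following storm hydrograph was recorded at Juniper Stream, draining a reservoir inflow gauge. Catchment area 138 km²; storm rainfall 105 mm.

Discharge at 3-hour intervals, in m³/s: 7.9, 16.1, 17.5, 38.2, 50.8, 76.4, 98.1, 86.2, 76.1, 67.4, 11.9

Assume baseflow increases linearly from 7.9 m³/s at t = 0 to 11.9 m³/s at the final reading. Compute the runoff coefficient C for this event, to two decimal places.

C ≈ 0.33

ΣQ_DR = 437.7 m³/s; V = ΣQ_DR·Δt = 4.727 × 10^6 m³.
Runoff depth d = V / A = 34.25 mm.
C = d / P = 34.25 / 105 = 0.33.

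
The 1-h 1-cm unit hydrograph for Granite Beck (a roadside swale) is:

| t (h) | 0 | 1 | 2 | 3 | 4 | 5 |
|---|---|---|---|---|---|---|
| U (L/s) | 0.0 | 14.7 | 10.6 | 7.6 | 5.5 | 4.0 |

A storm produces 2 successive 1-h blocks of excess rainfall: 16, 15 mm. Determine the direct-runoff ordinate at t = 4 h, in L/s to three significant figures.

Q ≈ 20.2 L/s

By discrete convolution, Q_j = Σ (P_i / 10 mm) · U_{j−i}.
At t = 4 h (j=4): Q = (16/10)·5.5 + (15/10)·7.6 = 20.2 L/s.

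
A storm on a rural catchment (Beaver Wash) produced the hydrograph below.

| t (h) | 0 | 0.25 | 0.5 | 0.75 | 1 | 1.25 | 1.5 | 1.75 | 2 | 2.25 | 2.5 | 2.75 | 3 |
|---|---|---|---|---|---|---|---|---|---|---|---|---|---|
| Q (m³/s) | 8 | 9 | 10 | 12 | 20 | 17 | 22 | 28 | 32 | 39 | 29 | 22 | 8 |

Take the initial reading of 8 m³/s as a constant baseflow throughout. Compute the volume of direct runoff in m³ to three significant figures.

Direct-runoff ordinates (Q − Q_b): 0.0, 1.0, 2.0, 4.0, 12.0, 9.0, 14.0, 20.0, 24.0, 31.0, 21.0, 14.0, 0.0 m³/s.
ΣQ_DR = 152.0 m³/s.
With Δt = 0.25 h = 900 s, V = ΣQ_DR · Δt = 152.0 × 900 = 1.37 × 10^5 m³.

V ≈ 1.37 × 10^5 m³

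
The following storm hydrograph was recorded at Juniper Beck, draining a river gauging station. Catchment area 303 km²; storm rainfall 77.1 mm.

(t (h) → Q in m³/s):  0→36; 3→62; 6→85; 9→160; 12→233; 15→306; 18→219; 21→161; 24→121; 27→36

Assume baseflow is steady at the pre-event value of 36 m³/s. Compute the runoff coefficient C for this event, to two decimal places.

C ≈ 0.49

ΣQ_DR = 1059 m³/s; V = ΣQ_DR·Δt = 1.144 × 10^7 m³.
Runoff depth d = V / A = 37.75 mm.
C = d / P = 37.75 / 77.1 = 0.49.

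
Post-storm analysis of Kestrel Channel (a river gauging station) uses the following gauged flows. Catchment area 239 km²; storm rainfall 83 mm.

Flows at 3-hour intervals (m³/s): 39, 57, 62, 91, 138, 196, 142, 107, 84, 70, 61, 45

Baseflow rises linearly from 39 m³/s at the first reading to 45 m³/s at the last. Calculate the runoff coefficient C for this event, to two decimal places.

ΣQ_DR = 588.0 m³/s; V = ΣQ_DR·Δt = 6.350 × 10^6 m³.
Runoff depth d = V / A = 26.57 mm.
C = d / P = 26.57 / 83 = 0.32.

C ≈ 0.32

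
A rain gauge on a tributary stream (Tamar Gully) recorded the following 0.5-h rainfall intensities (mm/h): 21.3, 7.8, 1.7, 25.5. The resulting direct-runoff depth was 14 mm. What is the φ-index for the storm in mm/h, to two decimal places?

φ ≈ 9.40 mm/h

Only the 2 blocks with intensity above φ contribute runoff: 21.3, 25.5 mm/h.
Σ(I−φ)·Δt = d  ⇒  (21.3+25.5 − 2φ)·0.5 = 14
φ = (46.80 − 14/0.5) / 2 = 9.40 mm/h.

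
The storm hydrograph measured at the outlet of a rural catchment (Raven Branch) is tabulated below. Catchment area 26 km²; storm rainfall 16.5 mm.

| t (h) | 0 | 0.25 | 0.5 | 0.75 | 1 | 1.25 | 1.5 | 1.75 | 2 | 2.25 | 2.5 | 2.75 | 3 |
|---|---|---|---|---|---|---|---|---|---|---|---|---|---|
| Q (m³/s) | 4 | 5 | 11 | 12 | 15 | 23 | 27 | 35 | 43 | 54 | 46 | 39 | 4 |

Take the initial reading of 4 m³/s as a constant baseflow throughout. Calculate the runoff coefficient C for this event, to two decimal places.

ΣQ_DR = 266.0 m³/s; V = ΣQ_DR·Δt = 2.394 × 10^5 m³.
Runoff depth d = V / A = 9.208 mm.
C = d / P = 9.208 / 16.5 = 0.56.

C ≈ 0.56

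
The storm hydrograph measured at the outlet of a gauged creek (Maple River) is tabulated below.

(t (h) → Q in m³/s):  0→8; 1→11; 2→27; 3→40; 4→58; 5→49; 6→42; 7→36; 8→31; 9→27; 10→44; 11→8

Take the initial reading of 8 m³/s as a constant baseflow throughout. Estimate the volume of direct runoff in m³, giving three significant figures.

V ≈ 1.03 × 10^6 m³

Direct-runoff ordinates (Q − Q_b): 0.0, 3.0, 19.0, 32.0, 50.0, 41.0, 34.0, 28.0, 23.0, 19.0, 36.0, 0.0 m³/s.
ΣQ_DR = 285.0 m³/s.
With Δt = 1 h = 3600 s, V = ΣQ_DR · Δt = 285.0 × 3600 = 1.03 × 10^6 m³.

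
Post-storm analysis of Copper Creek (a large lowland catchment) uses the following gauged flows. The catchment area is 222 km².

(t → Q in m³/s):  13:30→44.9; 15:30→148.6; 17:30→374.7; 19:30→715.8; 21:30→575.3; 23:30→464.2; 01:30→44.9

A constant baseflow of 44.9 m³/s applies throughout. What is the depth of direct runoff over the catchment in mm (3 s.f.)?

Direct runoff: 0.0, 103.7, 329.8, 670.9, 530.4, 419.3, 0.0 m³/s; ΣQ_DR = 2054 m³/s.
V = ΣQ_DR · Δt = 2054 × 7200 s = 1.479 × 10^7 m³.
Over A = 222 km², depth = V / A = 66.6 mm.

d ≈ 66.6 mm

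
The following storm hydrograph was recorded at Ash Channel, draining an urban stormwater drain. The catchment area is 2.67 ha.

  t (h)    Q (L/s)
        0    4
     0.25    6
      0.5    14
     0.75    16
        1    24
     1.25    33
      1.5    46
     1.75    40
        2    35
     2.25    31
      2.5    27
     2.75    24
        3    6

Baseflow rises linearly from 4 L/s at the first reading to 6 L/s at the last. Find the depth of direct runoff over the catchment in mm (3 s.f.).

Direct runoff: 0.00, 1.83, 9.67, 11.50, 19.33, 28.17, 41.00, 34.83, 29.67, 25.50, 21.33, 18.17, 0.00 L/s; ΣQ_DR = 241.0 L/s.
V = ΣQ_DR · Δt = 241.0 × 900 s = 2.169 × 10^5 L.
Over A = 2.67 ha, depth = V / A = 8.12 mm.

d ≈ 8.12 mm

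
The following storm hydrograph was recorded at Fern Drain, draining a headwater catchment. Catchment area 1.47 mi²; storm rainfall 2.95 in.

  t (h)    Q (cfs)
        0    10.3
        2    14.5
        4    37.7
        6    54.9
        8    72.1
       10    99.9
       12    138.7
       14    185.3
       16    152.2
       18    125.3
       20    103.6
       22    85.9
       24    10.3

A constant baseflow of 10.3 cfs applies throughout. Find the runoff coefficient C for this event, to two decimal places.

ΣQ_DR = 956.8 cfs; V = ΣQ_DR·Δt = 6.889 × 10^6 ft³.
Runoff depth d = V / A = 2.017 in.
C = d / P = 2.017 / 2.95 = 0.68.

C ≈ 0.68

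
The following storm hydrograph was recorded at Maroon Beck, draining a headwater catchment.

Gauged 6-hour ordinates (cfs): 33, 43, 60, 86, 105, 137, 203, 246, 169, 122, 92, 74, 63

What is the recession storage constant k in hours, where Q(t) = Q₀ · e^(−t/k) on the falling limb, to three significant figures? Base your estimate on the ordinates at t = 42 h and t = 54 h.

On the falling limb, Q drops from 246 to 122 cfs between t = 42 h and t = 54 h (Δt = 12 h).
k = −Δt / ln(Q₂/Q₁) = −12 / ln(122/246) = 17.1 h.

k ≈ 17.1 h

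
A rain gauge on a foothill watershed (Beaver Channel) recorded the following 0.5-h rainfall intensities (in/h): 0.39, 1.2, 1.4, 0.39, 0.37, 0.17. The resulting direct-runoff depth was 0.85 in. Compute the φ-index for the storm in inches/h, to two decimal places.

Only the 2 blocks with intensity above φ contribute runoff: 1.2, 1.4 in/h.
Σ(I−φ)·Δt = d  ⇒  (1.2+1.4 − 2φ)·0.5 = 0.85
φ = (2.600 − 0.85/0.5) / 2 = 0.45 in/h.

φ ≈ 0.45 in/h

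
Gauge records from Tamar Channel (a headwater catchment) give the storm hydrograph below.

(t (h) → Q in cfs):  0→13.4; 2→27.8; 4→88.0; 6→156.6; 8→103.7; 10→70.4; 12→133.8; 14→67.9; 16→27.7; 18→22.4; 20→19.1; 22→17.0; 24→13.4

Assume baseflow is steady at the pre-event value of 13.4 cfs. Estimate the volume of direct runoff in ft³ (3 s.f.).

V ≈ 4.23 × 10^6 ft³

Direct-runoff ordinates (Q − Q_b): 0.0, 14.4, 74.6, 143.2, 90.3, 57.0, 120.4, 54.5, 14.3, 9.0, 5.7, 3.6, 0.0 cfs.
ΣQ_DR = 587.0 cfs.
With Δt = 2 h = 7200 s, V = ΣQ_DR · Δt = 587.0 × 7200 = 4.23 × 10^6 ft³.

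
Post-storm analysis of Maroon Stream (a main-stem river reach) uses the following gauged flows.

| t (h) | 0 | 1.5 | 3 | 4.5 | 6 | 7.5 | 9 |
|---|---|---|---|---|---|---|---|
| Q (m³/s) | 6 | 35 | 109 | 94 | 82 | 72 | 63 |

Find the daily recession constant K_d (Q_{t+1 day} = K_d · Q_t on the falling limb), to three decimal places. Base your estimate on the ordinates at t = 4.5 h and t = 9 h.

K_d ≈ 0.118

Between t = 4.5 h and t = 9 h the flow falls from 94 to 63 m³/s over 3×1.5 h = 4.5 h.
Per-interval ratio K = (63/94)^(1/3) = 0.8751; K_d = K^(24/1.5) = 0.118.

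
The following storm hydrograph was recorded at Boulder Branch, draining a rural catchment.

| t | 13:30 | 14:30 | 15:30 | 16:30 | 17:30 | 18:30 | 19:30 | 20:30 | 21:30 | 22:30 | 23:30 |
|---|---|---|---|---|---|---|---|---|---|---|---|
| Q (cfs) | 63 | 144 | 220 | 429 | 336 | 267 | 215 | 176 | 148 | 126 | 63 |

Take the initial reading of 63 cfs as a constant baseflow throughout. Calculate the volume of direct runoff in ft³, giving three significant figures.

V ≈ 5.38 × 10^6 ft³

Direct-runoff ordinates (Q − Q_b): 0.0, 81.0, 157.0, 366.0, 273.0, 204.0, 152.0, 113.0, 85.0, 63.0, 0.0 cfs.
ΣQ_DR = 1494 cfs.
With Δt = 1 h = 3600 s, V = ΣQ_DR · Δt = 1494 × 3600 = 5.38 × 10^6 ft³.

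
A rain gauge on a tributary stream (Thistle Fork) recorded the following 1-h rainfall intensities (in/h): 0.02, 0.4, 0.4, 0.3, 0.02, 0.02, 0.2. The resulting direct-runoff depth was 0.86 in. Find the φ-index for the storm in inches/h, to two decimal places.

Only the 4 blocks with intensity above φ contribute runoff: 0.4, 0.4, 0.3, 0.2 in/h.
Σ(I−φ)·Δt = d  ⇒  (0.4+0.4+0.3+0.2 − 4φ)·1 = 0.86
φ = (1.300 − 0.86/1) / 4 = 0.11 in/h.

φ ≈ 0.11 in/h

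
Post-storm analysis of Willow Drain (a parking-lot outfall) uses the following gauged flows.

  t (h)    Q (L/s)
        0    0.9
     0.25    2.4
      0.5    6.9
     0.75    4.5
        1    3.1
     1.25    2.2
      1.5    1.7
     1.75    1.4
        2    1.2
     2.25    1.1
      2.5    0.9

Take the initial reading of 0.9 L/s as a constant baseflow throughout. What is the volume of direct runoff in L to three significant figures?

Direct-runoff ordinates (Q − Q_b): 0.0, 1.5, 6.0, 3.6, 2.2, 1.3, 0.8, 0.5, 0.3, 0.2, 0.0 L/s.
ΣQ_DR = 16.40 L/s.
With Δt = 0.25 h = 900 s, V = ΣQ_DR · Δt = 16.40 × 900 = 14800 L.

V ≈ 14800 L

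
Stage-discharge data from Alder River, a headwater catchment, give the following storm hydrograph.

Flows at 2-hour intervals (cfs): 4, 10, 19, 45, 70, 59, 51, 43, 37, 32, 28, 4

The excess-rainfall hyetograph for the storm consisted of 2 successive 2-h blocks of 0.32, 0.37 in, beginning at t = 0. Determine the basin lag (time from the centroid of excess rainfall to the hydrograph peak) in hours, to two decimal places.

t_L ≈ 5.93 h

Centroid of excess rainfall: t_c = Σ P_i·t̄_i / ΣP_i = 2.0725 h (block centres at 1, 3 h).
Hydrograph peak occurs at t = 8 h, so basin lag t_L = 8 − 2.0725 = 5.93 h.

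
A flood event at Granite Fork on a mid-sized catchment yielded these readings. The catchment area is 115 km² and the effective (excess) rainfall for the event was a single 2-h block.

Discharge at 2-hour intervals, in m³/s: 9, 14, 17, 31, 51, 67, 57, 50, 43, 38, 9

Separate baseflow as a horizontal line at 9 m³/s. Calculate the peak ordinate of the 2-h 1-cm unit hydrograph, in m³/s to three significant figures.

U_p ≈ 32.3 m³/s

Direct runoff: 0.0, 5.0, 8.0, 22.0, 42.0, 58.0, 48.0, 41.0, 34.0, 29.0, 0.0 m³/s; ΣQ_DR = 287.0 m³/s, peak = 58.0 m³/s.
Runoff depth d = ΣQ_DR·Δt / A = 287.0 × 7200 / (115 km²) = 17.97 mm.
The 1-cm UH is the DRH scaled by (10 mm)/d, so U_p = 58.0 × 10/17.97 = 32.3 m³/s.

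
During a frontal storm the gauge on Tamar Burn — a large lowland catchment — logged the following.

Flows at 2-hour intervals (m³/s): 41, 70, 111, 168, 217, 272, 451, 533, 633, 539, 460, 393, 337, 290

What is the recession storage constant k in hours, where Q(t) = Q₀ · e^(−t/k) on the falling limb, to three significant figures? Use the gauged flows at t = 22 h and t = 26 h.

k ≈ 13.2 h

On the falling limb, Q drops from 393 to 290 m³/s between t = 22 h and t = 26 h (Δt = 4 h).
k = −Δt / ln(Q₂/Q₁) = −4 / ln(290/393) = 13.2 h.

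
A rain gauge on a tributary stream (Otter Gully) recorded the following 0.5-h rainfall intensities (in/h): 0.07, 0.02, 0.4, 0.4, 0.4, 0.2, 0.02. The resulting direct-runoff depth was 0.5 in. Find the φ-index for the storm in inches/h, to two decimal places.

φ ≈ 0.10 in/h

Only the 4 blocks with intensity above φ contribute runoff: 0.4, 0.4, 0.4, 0.2 in/h.
Σ(I−φ)·Δt = d  ⇒  (0.4+0.4+0.4+0.2 − 4φ)·0.5 = 0.5
φ = (1.400 − 0.5/0.5) / 4 = 0.10 in/h.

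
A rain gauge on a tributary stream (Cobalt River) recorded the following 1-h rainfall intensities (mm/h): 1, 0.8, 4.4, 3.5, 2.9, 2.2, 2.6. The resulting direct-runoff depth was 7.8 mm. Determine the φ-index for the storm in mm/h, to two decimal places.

φ ≈ 1.56 mm/h

Only the 5 blocks with intensity above φ contribute runoff: 4.4, 3.5, 2.9, 2.2, 2.6 mm/h.
Σ(I−φ)·Δt = d  ⇒  (4.4+3.5+2.9+2.2+2.6 − 5φ)·1 = 7.8
φ = (15.60 − 7.8/1) / 5 = 1.56 mm/h.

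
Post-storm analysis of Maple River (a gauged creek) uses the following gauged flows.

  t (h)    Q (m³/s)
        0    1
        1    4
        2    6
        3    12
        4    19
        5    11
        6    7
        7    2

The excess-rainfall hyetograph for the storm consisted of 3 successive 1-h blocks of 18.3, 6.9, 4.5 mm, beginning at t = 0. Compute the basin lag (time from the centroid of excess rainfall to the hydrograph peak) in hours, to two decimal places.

t_L ≈ 2.96 h

Centroid of excess rainfall: t_c = Σ P_i·t̄_i / ΣP_i = 1.0354 h (block centres at 0.5, 1.5, 2.5 h).
Hydrograph peak occurs at t = 4 h, so basin lag t_L = 4 − 1.0354 = 2.96 h.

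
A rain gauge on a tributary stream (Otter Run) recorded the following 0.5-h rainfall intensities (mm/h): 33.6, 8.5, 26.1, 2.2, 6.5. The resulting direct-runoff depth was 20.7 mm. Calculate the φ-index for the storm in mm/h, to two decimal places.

Only the 2 blocks with intensity above φ contribute runoff: 33.6, 26.1 mm/h.
Σ(I−φ)·Δt = d  ⇒  (33.6+26.1 − 2φ)·0.5 = 20.7
φ = (59.70 − 20.7/0.5) / 2 = 9.15 mm/h.

φ ≈ 9.15 mm/h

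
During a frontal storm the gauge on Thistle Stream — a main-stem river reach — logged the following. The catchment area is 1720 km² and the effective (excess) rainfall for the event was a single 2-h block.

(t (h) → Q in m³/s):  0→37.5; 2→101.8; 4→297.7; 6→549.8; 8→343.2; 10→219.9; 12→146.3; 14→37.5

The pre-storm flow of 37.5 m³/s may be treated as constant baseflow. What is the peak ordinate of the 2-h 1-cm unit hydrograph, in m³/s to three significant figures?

Direct runoff: 0.0, 64.3, 260.2, 512.3, 305.7, 182.4, 108.8, 0.0 m³/s; ΣQ_DR = 1434 m³/s, peak = 512.3 m³/s.
Runoff depth d = ΣQ_DR·Δt / A = 1434 × 7200 / (1720 km²) = 6.002 mm.
The 1-cm UH is the DRH scaled by (10 mm)/d, so U_p = 512.3 × 10/6.002 = 854 m³/s.

U_p ≈ 854 m³/s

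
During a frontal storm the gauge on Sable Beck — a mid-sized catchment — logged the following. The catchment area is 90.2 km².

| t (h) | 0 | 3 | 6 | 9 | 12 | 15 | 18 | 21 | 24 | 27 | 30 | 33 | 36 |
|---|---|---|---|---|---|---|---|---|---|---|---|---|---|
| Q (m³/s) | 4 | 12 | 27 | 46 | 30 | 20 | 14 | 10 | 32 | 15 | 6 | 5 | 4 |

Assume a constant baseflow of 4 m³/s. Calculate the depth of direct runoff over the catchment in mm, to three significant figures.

d ≈ 20.7 mm

Direct runoff: 0.0, 8.0, 23.0, 42.0, 26.0, 16.0, 10.0, 6.0, 28.0, 11.0, 2.0, 1.0, 0.0 m³/s; ΣQ_DR = 173.0 m³/s.
V = ΣQ_DR · Δt = 173.0 × 10800 s = 1.868 × 10^6 m³.
Over A = 90.2 km², depth = V / A = 20.7 mm.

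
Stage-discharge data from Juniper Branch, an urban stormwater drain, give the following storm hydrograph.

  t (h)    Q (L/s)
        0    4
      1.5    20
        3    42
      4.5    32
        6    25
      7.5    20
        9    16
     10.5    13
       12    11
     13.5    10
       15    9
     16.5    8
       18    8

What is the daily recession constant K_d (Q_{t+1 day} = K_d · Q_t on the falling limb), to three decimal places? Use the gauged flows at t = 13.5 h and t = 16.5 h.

Between t = 13.5 h and t = 16.5 h the flow falls from 10 to 8 L/s over 2×1.5 h = 3 h.
Per-interval ratio K = (8/10)^(1/2) = 0.8944; K_d = K^(24/1.5) = 0.168.

K_d ≈ 0.168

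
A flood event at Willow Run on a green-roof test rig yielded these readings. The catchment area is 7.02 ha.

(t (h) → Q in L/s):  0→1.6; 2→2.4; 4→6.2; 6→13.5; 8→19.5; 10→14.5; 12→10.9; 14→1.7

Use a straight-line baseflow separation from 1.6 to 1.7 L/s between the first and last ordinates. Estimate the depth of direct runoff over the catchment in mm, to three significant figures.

Direct runoff: 0.00, 0.79, 4.57, 11.86, 17.84, 12.83, 9.21, 0.00 L/s; ΣQ_DR = 57.10 L/s.
V = ΣQ_DR · Δt = 57.10 × 7200 s = 4.111 × 10^5 L.
Over A = 7.02 ha, depth = V / A = 5.86 mm.

d ≈ 5.86 mm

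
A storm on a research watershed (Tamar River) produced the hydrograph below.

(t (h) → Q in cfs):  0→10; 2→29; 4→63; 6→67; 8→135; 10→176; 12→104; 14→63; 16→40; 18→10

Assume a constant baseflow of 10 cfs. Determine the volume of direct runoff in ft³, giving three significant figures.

V ≈ 4.30 × 10^6 ft³

Direct-runoff ordinates (Q − Q_b): 0.0, 19.0, 53.0, 57.0, 125.0, 166.0, 94.0, 53.0, 30.0, 0.0 cfs.
ΣQ_DR = 597.0 cfs.
With Δt = 2 h = 7200 s, V = ΣQ_DR · Δt = 597.0 × 7200 = 4.30 × 10^6 ft³.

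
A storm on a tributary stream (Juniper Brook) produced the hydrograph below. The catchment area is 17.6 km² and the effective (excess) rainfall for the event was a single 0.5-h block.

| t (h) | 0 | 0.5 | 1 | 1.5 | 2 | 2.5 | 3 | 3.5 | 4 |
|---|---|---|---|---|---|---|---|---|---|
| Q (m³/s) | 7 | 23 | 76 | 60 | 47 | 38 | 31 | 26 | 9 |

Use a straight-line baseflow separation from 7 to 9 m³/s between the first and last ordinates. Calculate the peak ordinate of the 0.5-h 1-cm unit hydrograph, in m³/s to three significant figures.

Direct runoff: 0.00, 15.75, 68.50, 52.25, 39.00, 29.75, 22.50, 17.25, 0.00 m³/s; ΣQ_DR = 245.0 m³/s, peak = 68.50 m³/s.
Runoff depth d = ΣQ_DR·Δt / A = 245.0 × 1800 / (17.6 km²) = 25.06 mm.
The 1-cm UH is the DRH scaled by (10 mm)/d, so U_p = 68.50 × 10/25.06 = 27.3 m³/s.

U_p ≈ 27.3 m³/s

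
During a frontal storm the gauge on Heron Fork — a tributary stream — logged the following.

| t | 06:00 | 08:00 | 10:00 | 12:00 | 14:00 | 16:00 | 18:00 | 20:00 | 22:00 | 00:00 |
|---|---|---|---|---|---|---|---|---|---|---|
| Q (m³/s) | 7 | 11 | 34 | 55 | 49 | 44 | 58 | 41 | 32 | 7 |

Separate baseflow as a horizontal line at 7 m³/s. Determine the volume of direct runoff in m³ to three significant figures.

V ≈ 1.93 × 10^6 m³

Direct-runoff ordinates (Q − Q_b): 0.0, 4.0, 27.0, 48.0, 42.0, 37.0, 51.0, 34.0, 25.0, 0.0 m³/s.
ΣQ_DR = 268.0 m³/s.
With Δt = 2 h = 7200 s, V = ΣQ_DR · Δt = 268.0 × 7200 = 1.93 × 10^6 m³.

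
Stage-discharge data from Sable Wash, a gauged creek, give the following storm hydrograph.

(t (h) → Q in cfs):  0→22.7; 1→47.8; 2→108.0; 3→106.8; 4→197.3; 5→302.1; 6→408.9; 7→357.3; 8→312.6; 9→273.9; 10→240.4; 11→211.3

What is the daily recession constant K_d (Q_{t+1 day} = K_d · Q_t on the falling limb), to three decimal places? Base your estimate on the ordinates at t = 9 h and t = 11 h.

K_d ≈ 0.044

Between t = 9 h and t = 11 h the flow falls from 273.9 to 211.3 cfs over 2×1 h = 2 h.
Per-interval ratio K = (211.3/273.9)^(1/2) = 0.8783; K_d = K^(24/1) = 0.044.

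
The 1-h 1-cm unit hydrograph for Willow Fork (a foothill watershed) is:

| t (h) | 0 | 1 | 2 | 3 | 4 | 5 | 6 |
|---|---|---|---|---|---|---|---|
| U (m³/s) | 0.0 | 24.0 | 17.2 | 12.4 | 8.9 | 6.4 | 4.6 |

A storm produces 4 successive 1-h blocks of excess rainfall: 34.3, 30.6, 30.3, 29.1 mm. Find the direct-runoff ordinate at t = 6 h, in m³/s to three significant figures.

Q ≈ 98.4 m³/s

By discrete convolution, Q_j = Σ (P_i / 10 mm) · U_{j−i}.
At t = 6 h (j=6): Q = (34.3/10)·4.6 + (30.6/10)·6.4 + (30.3/10)·8.9 + (29.1/10)·12.4 = 98.4 m³/s.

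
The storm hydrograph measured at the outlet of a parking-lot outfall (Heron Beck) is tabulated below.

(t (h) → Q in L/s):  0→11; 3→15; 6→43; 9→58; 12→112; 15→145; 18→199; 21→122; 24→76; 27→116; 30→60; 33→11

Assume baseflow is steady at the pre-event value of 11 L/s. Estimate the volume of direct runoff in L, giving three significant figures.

V ≈ 9.03 × 10^6 L

Direct-runoff ordinates (Q − Q_b): 0.0, 4.0, 32.0, 47.0, 101.0, 134.0, 188.0, 111.0, 65.0, 105.0, 49.0, 0.0 L/s.
ΣQ_DR = 836.0 L/s.
With Δt = 3 h = 10800 s, V = ΣQ_DR · Δt = 836.0 × 10800 = 9.03 × 10^6 L.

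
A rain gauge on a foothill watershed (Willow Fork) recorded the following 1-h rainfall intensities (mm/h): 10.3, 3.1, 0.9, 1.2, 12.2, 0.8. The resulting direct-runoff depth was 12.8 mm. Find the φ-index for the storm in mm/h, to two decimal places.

Only the 2 blocks with intensity above φ contribute runoff: 10.3, 12.2 mm/h.
Σ(I−φ)·Δt = d  ⇒  (10.3+12.2 − 2φ)·1 = 12.8
φ = (22.50 − 12.8/1) / 2 = 4.85 mm/h.

φ ≈ 4.85 mm/h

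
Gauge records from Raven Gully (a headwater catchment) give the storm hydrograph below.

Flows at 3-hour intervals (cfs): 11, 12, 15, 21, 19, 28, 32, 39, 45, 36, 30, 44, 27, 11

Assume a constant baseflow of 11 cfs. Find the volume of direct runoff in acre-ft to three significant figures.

Direct-runoff ordinates (Q − Q_b): 0.0, 1.0, 4.0, 10.0, 8.0, 17.0, 21.0, 28.0, 34.0, 25.0, 19.0, 33.0, 16.0, 0.0 cfs.
ΣQ_DR = 216.0 cfs.
With Δt = 3 h = 10800 s, V = ΣQ_DR · Δt = 216.0 × 10800 = 2.33 × 10^6 ft³ = 53.6 acre-ft.

V ≈ 53.6 acre-ft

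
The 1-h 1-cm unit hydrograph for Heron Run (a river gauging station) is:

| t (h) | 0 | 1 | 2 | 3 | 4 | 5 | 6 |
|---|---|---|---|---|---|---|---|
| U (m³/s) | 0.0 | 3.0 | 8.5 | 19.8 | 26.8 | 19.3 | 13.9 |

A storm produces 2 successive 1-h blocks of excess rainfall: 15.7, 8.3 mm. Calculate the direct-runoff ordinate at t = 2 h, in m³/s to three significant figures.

By discrete convolution, Q_j = Σ (P_i / 10 mm) · U_{j−i}.
At t = 2 h (j=2): Q = (15.7/10)·8.5 + (8.3/10)·3.0 = 15.8 m³/s.

Q ≈ 15.8 m³/s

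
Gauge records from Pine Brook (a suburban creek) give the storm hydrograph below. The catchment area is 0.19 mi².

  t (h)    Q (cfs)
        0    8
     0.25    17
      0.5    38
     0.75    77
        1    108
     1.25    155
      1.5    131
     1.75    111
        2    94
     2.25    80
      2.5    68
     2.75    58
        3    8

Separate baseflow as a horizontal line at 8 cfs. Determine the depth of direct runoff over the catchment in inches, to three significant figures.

d ≈ 1.73 in

Direct runoff: 0.0, 9.0, 30.0, 69.0, 100.0, 147.0, 123.0, 103.0, 86.0, 72.0, 60.0, 50.0, 0.0 cfs; ΣQ_DR = 849.0 cfs.
V = ΣQ_DR · Δt = 849.0 × 900 s = 7.641 × 10^5 ft³.
Over A = 0.19 mi², depth = V / A = 1.73 in.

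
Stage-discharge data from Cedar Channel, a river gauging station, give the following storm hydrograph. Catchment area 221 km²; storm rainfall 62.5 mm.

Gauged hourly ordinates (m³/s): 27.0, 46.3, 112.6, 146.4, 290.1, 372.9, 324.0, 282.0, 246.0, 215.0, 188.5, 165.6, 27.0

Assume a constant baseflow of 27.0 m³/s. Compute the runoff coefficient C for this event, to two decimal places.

ΣQ_DR = 2092 m³/s; V = ΣQ_DR·Δt = 7.533 × 10^6 m³.
Runoff depth d = V / A = 34.08 mm.
C = d / P = 34.08 / 62.5 = 0.55.

C ≈ 0.55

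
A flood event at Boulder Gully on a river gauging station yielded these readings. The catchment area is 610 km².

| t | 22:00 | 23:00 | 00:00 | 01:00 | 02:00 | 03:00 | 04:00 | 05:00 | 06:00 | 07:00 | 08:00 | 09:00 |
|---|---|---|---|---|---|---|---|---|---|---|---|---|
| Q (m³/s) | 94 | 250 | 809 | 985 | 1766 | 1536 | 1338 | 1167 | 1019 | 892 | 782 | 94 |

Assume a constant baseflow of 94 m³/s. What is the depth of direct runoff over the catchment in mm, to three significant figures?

d ≈ 56.7 mm

Direct runoff: 0.0, 156.0, 715.0, 891.0, 1672.0, 1442.0, 1244.0, 1073.0, 925.0, 798.0, 688.0, 0.0 m³/s; ΣQ_DR = 9604 m³/s.
V = ΣQ_DR · Δt = 9604 × 3600 s = 3.457 × 10^7 m³.
Over A = 610 km², depth = V / A = 56.7 mm.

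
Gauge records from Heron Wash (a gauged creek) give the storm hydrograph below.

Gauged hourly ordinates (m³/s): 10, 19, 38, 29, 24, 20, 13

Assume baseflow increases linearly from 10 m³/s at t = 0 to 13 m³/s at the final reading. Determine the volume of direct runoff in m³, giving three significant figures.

Direct-runoff ordinates (Q − Q_b): 0.00, 8.50, 27.00, 17.50, 12.00, 7.50, 0.00 m³/s.
ΣQ_DR = 72.50 m³/s.
With Δt = 1 h = 3600 s, V = ΣQ_DR · Δt = 72.50 × 3600 = 2.61 × 10^5 m³.

V ≈ 2.61 × 10^5 m³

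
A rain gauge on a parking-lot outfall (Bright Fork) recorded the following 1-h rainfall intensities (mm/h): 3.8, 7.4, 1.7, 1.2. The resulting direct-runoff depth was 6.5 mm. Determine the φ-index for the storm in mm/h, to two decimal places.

φ ≈ 2.35 mm/h

Only the 2 blocks with intensity above φ contribute runoff: 3.8, 7.4 mm/h.
Σ(I−φ)·Δt = d  ⇒  (3.8+7.4 − 2φ)·1 = 6.5
φ = (11.20 − 6.5/1) / 2 = 2.35 mm/h.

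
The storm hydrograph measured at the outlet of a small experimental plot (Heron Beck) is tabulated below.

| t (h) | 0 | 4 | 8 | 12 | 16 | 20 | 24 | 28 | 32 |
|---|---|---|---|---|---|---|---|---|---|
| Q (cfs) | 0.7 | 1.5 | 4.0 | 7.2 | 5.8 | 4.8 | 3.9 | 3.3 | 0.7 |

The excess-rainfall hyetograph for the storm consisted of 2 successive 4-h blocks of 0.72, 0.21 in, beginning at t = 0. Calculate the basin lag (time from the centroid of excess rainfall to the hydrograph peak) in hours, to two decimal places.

Centroid of excess rainfall: t_c = Σ P_i·t̄_i / ΣP_i = 2.9032 h (block centres at 2, 6 h).
Hydrograph peak occurs at t = 12 h, so basin lag t_L = 12 − 2.9032 = 9.10 h.

t_L ≈ 9.10 h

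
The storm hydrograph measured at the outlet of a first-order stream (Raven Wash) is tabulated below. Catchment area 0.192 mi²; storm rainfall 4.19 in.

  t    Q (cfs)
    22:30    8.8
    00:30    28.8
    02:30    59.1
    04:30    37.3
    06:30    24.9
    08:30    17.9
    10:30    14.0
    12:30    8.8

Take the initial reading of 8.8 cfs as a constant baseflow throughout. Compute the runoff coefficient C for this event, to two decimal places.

C ≈ 0.50

ΣQ_DR = 129.2 cfs; V = ΣQ_DR·Δt = 9.302 × 10^5 ft³.
Runoff depth d = V / A = 2.085 in.
C = d / P = 2.085 / 4.19 = 0.50.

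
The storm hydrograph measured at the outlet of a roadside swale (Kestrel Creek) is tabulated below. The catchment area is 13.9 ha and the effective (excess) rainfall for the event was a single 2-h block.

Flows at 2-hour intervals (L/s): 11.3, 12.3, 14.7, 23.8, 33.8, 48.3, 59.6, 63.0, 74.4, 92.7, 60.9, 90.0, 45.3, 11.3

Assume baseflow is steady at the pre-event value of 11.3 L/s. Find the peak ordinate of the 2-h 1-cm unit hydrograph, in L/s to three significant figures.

Direct runoff: 0.0, 1.0, 3.4, 12.5, 22.5, 37.0, 48.3, 51.7, 63.1, 81.4, 49.6, 78.7, 34.0, 0.0 L/s; ΣQ_DR = 483.2 L/s, peak = 81.4 L/s.
Runoff depth d = ΣQ_DR·Δt / A = 483.2 × 7200 / (13.9 ha) = 25.03 mm.
The 1-cm UH is the DRH scaled by (10 mm)/d, so U_p = 81.4 × 10/25.03 = 32.5 L/s.

U_p ≈ 32.5 L/s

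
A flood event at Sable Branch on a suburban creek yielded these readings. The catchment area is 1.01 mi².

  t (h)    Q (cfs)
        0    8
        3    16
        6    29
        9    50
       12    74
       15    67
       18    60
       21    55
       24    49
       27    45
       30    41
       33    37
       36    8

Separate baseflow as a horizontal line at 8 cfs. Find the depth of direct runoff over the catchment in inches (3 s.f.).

Direct runoff: 0.0, 8.0, 21.0, 42.0, 66.0, 59.0, 52.0, 47.0, 41.0, 37.0, 33.0, 29.0, 0.0 cfs; ΣQ_DR = 435.0 cfs.
V = ΣQ_DR · Δt = 435.0 × 10800 s = 4.698 × 10^6 ft³.
Over A = 1.01 mi², depth = V / A = 2.00 in.

d ≈ 2.00 in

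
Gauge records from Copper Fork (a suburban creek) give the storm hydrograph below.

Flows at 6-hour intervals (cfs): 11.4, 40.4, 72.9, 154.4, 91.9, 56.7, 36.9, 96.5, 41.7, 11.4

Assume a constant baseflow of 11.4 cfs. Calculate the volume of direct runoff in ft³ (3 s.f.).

V ≈ 1.08 × 10^7 ft³

Direct-runoff ordinates (Q − Q_b): 0.0, 29.0, 61.5, 143.0, 80.5, 45.3, 25.5, 85.1, 30.3, 0.0 cfs.
ΣQ_DR = 500.2 cfs.
With Δt = 6 h = 21600 s, V = ΣQ_DR · Δt = 500.2 × 21600 = 1.08 × 10^7 ft³.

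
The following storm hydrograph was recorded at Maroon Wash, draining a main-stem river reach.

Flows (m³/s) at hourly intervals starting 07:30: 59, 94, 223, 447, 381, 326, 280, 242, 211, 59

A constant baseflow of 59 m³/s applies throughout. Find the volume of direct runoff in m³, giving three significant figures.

Direct-runoff ordinates (Q − Q_b): 0.0, 35.0, 164.0, 388.0, 322.0, 267.0, 221.0, 183.0, 152.0, 0.0 m³/s.
ΣQ_DR = 1732 m³/s.
With Δt = 1 h = 3600 s, V = ΣQ_DR · Δt = 1732 × 3600 = 6.24 × 10^6 m³.

V ≈ 6.24 × 10^6 m³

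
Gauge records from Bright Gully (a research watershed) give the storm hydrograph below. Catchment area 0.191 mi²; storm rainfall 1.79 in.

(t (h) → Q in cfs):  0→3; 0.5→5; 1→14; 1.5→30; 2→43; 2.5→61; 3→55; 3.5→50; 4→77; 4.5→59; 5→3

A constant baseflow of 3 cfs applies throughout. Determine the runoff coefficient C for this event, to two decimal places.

ΣQ_DR = 367.0 cfs; V = ΣQ_DR·Δt = 6.606 × 10^5 ft³.
Runoff depth d = V / A = 1.489 in.
C = d / P = 1.489 / 1.79 = 0.83.

C ≈ 0.83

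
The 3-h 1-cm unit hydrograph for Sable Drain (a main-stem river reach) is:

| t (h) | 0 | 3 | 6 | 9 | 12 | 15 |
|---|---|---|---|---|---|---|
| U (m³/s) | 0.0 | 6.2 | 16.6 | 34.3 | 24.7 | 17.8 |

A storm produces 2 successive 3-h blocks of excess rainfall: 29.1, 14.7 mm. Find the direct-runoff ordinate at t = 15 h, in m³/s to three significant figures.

Q ≈ 88.1 m³/s

By discrete convolution, Q_j = Σ (P_i / 10 mm) · U_{j−i}.
At t = 15 h (j=5): Q = (29.1/10)·17.8 + (14.7/10)·24.7 = 88.1 m³/s.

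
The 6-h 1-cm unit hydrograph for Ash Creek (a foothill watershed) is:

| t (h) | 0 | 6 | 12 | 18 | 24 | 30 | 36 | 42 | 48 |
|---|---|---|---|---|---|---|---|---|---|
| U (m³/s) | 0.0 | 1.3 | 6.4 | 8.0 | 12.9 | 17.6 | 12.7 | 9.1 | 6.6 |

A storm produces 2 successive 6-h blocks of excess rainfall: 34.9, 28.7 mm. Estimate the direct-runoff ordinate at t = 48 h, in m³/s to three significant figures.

By discrete convolution, Q_j = Σ (P_i / 10 mm) · U_{j−i}.
At t = 48 h (j=8): Q = (34.9/10)·6.6 + (28.7/10)·9.1 = 49.2 m³/s.

Q ≈ 49.2 m³/s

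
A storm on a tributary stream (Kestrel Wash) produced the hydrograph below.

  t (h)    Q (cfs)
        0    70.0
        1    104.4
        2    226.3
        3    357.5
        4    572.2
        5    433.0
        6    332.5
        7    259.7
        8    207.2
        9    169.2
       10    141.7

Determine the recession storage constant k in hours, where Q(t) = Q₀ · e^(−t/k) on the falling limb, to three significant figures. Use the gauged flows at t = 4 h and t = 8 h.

On the falling limb, Q drops from 572.2 to 207.2 cfs between t = 4 h and t = 8 h (Δt = 4 h).
k = −Δt / ln(Q₂/Q₁) = −4 / ln(207.2/572.2) = 3.94 h.

k ≈ 3.94 h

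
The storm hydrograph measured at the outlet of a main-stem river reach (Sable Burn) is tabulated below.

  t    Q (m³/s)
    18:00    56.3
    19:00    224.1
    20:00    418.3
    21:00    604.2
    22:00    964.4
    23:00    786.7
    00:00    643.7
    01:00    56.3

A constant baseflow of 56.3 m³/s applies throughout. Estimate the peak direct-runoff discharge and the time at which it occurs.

Q_p = 908.1 m³/s at t = 22:00

Subtracting baseflow gives direct-runoff ordinates: 0.0, 167.8, 362.0, 547.9, 908.1, 730.4, 587.4, 0.0 m³/s.
The maximum is 908.1 m³/s, occurring at the reading for t = 22:00.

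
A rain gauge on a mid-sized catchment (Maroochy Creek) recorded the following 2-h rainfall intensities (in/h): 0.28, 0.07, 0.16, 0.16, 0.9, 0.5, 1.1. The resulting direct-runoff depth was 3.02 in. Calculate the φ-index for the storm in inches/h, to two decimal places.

φ ≈ 0.33 in/h

Only the 3 blocks with intensity above φ contribute runoff: 0.9, 0.5, 1.1 in/h.
Σ(I−φ)·Δt = d  ⇒  (0.9+0.5+1.1 − 3φ)·2 = 3.02
φ = (2.500 − 3.02/2) / 3 = 0.33 in/h.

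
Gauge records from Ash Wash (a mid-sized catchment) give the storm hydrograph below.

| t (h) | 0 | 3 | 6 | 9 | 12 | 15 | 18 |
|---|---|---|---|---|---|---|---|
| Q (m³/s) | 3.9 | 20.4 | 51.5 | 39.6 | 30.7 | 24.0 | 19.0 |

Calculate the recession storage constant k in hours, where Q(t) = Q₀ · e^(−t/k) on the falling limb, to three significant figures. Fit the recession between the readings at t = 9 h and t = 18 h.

k ≈ 12.3 h

On the falling limb, Q drops from 39.6 to 19.0 m³/s between t = 9 h and t = 18 h (Δt = 9 h).
k = −Δt / ln(Q₂/Q₁) = −9 / ln(19.0/39.6) = 12.3 h.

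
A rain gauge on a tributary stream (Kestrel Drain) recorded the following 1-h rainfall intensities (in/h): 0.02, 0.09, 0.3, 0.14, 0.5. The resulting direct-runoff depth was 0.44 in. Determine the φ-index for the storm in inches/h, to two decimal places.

φ ≈ 0.18 in/h

Only the 2 blocks with intensity above φ contribute runoff: 0.3, 0.5 in/h.
Σ(I−φ)·Δt = d  ⇒  (0.3+0.5 − 2φ)·1 = 0.44
φ = (0.8000 − 0.44/1) / 2 = 0.18 in/h.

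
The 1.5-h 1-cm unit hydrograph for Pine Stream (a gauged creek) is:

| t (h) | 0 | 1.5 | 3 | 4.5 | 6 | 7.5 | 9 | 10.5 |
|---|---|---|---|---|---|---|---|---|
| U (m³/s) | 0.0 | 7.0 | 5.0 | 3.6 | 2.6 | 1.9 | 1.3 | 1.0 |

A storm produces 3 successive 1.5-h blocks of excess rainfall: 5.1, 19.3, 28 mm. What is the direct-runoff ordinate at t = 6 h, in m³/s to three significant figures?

Q ≈ 22.3 m³/s

By discrete convolution, Q_j = Σ (P_i / 10 mm) · U_{j−i}.
At t = 6 h (j=4): Q = (5.1/10)·2.6 + (19.3/10)·3.6 + (28/10)·5.0 = 22.3 m³/s.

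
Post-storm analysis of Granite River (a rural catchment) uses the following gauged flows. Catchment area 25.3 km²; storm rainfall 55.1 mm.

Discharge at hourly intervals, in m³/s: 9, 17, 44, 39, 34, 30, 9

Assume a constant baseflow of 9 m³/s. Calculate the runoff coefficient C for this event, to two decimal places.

C ≈ 0.31

ΣQ_DR = 119.0 m³/s; V = ΣQ_DR·Δt = 4.284 × 10^5 m³.
Runoff depth d = V / A = 16.93 mm.
C = d / P = 16.93 / 55.1 = 0.31.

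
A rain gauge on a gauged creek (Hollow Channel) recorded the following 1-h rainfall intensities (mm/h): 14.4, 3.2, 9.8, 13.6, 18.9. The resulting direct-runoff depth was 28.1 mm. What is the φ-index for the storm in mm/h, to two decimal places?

Only the 4 blocks with intensity above φ contribute runoff: 14.4, 9.8, 13.6, 18.9 mm/h.
Σ(I−φ)·Δt = d  ⇒  (14.4+9.8+13.6+18.9 − 4φ)·1 = 28.1
φ = (56.70 − 28.1/1) / 4 = 7.15 mm/h.

φ ≈ 7.15 mm/h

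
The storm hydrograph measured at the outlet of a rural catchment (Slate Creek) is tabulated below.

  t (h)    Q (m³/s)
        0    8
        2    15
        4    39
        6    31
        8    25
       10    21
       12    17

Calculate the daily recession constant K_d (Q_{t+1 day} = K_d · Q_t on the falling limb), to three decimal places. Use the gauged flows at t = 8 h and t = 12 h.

K_d ≈ 0.099

Between t = 8 h and t = 12 h the flow falls from 25 to 17 m³/s over 2×2 h = 4 h.
Per-interval ratio K = (17/25)^(1/2) = 0.8246; K_d = K^(24/2) = 0.099.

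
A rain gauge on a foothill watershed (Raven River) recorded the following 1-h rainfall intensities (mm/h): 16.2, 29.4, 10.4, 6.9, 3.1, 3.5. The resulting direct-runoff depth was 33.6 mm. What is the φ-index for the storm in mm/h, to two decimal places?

Only the 3 blocks with intensity above φ contribute runoff: 16.2, 29.4, 10.4 mm/h.
Σ(I−φ)·Δt = d  ⇒  (16.2+29.4+10.4 − 3φ)·1 = 33.6
φ = (56.00 − 33.6/1) / 3 = 7.47 mm/h.

φ ≈ 7.47 mm/h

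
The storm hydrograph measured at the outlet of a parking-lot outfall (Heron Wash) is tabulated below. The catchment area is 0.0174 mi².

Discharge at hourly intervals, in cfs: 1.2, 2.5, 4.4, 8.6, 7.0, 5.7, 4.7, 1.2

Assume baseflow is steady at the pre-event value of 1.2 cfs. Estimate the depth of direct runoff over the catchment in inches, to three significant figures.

d ≈ 2.29 in

Direct runoff: 0.0, 1.3, 3.2, 7.4, 5.8, 4.5, 3.5, 0.0 cfs; ΣQ_DR = 25.70 cfs.
V = ΣQ_DR · Δt = 25.70 × 3600 s = 92520 ft³.
Over A = 0.0174 mi², depth = V / A = 2.29 in.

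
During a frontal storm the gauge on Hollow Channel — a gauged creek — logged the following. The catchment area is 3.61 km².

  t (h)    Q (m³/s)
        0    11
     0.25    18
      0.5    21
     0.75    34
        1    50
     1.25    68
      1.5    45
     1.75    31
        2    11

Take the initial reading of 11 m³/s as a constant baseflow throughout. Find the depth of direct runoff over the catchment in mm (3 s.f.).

d ≈ 47.4 mm

Direct runoff: 0.0, 7.0, 10.0, 23.0, 39.0, 57.0, 34.0, 20.0, 0.0 m³/s; ΣQ_DR = 190.0 m³/s.
V = ΣQ_DR · Δt = 190.0 × 900 s = 1.710 × 10^5 m³.
Over A = 3.61 km², depth = V / A = 47.4 mm.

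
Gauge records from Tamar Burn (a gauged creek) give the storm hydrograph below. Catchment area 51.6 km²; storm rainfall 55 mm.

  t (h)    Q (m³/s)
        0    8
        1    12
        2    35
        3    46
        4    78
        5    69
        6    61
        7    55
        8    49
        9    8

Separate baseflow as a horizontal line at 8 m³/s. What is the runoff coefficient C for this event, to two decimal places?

ΣQ_DR = 341.0 m³/s; V = ΣQ_DR·Δt = 1.228 × 10^6 m³.
Runoff depth d = V / A = 23.79 mm.
C = d / P = 23.79 / 55 = 0.43.

C ≈ 0.43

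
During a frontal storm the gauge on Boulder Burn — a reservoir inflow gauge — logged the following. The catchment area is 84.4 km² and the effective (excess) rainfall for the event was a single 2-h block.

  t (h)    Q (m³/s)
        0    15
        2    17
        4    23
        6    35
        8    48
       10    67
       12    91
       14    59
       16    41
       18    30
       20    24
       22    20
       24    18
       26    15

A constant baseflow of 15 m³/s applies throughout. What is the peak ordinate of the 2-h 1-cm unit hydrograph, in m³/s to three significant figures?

U_p ≈ 30.4 m³/s

Direct runoff: 0.0, 2.0, 8.0, 20.0, 33.0, 52.0, 76.0, 44.0, 26.0, 15.0, 9.0, 5.0, 3.0, 0.0 m³/s; ΣQ_DR = 293.0 m³/s, peak = 76.0 m³/s.
Runoff depth d = ΣQ_DR·Δt / A = 293.0 × 7200 / (84.4 km²) = 25.00 mm.
The 1-cm UH is the DRH scaled by (10 mm)/d, so U_p = 76.0 × 10/25.00 = 30.4 m³/s.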